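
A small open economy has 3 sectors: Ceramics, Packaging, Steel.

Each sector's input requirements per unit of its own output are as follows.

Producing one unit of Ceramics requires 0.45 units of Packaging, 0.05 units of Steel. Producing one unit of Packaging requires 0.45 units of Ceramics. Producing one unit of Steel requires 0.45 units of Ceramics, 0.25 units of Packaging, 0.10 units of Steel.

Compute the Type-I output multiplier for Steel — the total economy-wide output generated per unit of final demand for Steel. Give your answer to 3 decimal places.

I − A =
  [   1.00    -0.45    -0.45]
  [  -0.45     1.00    -0.25]
  [  -0.05     0.00     0.90]
Cofactors of I−A, C_ij = (−1)^(i+j)·(minor ij) (rows/columns in the sector order above):
  C_11 = (1.00)(0.90) − (-0.25)(0.00) = 0.9000
  C_12 = −[(-0.45)(0.90) − (-0.25)(-0.05)] = 0.4175
  C_13 = (-0.45)(0.00) − (1.00)(-0.05) = 0.0500
  C_21 = −[(-0.45)(0.90) − (-0.45)(0.00)] = 0.4050
  C_22 = (1.00)(0.90) − (-0.45)(-0.05) = 0.8775
  C_23 = −[(1.00)(0.00) − (-0.45)(-0.05)] = 0.0225
  C_31 = (-0.45)(-0.25) − (-0.45)(1.00) = 0.5625
  C_32 = −[(1.00)(-0.25) − (-0.45)(-0.45)] = 0.4525
  C_33 = (1.00)(1.00) − (-0.45)(-0.45) = 0.7975
det(I−A) = Σ_j (I−A)_1j·C_1j = (1.00)(0.9000) + (-0.45)(0.4175) + (-0.45)(0.0500) = 0.689625
adj(I−A) = Cᵀ =
  [ 0.9000   0.4050   0.5625]
  [ 0.4175   0.8775   0.4525]
  [ 0.0500   0.0225   0.7975]
(I − A)⁻¹ = adj(I−A) / det(I−A) ≈
  [   1.3051     0.5873     0.8157]
  [   0.6054     1.2724     0.6562]
  [   0.0725     0.0326     1.1564]
The output multiplier for sector j is the column-j sum of the Leontief inverse (I − A)⁻¹ = adj(I−A) / det(I−A).
Column S of adj(I−A): (0.5625, 0.4525, 0.7975); det(I−A) = 0.689625.
m_S = (0.5625 + 0.4525 + 0.7975) / 0.689625 = 1.8125 / 0.689625 ≈ 2.628.

m_S = 2.628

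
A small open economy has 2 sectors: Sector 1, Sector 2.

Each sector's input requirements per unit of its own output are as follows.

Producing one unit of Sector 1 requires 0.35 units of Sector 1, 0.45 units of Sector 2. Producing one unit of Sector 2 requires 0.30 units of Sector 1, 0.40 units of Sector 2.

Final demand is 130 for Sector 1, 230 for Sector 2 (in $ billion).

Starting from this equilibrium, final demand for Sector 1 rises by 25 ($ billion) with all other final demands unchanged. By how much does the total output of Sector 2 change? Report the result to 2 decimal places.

I − A =
  [   0.65    -0.30]
  [  -0.45     0.60]
det(I−A) = (0.65)(0.60) − (-0.30)(-0.45) = 0.2550
adj(I−A) = [[0.60, 0.30], [0.45, 0.65]]
(I − A)⁻¹ = adj(I−A) / det(I−A) ≈
  [   2.3529     1.1765]
  [   1.7647     2.5490]
Δx = (I − A)⁻¹ Δd with Δd having +25 in the Sector 1 component and 0 elsewhere.
So Δx_2 = L_21 · (+25), where L_21 = adj(I−A)_21 / det(I−A) = 0.45 / 0.2550.
Δx_2 = 0.45 × (+25) / 0.2550 = 11.25 / 0.2550 ≈ 44.12.

Δx_2 = 44.12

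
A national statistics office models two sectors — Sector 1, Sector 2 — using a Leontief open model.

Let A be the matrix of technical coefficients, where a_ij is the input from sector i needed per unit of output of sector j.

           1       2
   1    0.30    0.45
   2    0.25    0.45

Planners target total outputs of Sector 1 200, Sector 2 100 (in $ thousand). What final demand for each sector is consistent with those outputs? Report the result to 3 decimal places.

I − A =
  [   0.70    -0.45]
  [  -0.25     0.55]
d = (I − A) x:
  d_1 = (+0.70)·200 + (-0.45)·100 = 95.000
  d_2 = (-0.25)·200 + (+0.55)·100 = 5.000

d_1 = 95.000, d_2 = 5.000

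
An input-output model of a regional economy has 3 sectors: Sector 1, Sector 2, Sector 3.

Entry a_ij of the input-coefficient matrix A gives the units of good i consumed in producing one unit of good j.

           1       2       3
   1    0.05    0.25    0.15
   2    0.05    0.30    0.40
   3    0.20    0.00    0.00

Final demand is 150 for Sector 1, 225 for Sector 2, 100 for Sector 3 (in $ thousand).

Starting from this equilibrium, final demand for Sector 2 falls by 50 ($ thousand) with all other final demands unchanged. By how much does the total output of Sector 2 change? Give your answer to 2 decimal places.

Δx_2 = -75.22

I − A =
  [   0.95    -0.25    -0.15]
  [  -0.05     0.70    -0.40]
  [  -0.20     0.00     1.00]
Cofactors of I−A, C_ij = (−1)^(i+j)·(minor ij) (rows/columns in the sector order above):
  C_11 = (0.70)(1.00) − (-0.40)(0.00) = 0.7000
  C_12 = −[(-0.05)(1.00) − (-0.40)(-0.20)] = 0.1300
  C_13 = (-0.05)(0.00) − (0.70)(-0.20) = 0.1400
  C_21 = −[(-0.25)(1.00) − (-0.15)(0.00)] = 0.2500
  C_22 = (0.95)(1.00) − (-0.15)(-0.20) = 0.9200
  C_23 = −[(0.95)(0.00) − (-0.25)(-0.20)] = 0.0500
  C_31 = (-0.25)(-0.40) − (-0.15)(0.70) = 0.2050
  C_32 = −[(0.95)(-0.40) − (-0.15)(-0.05)] = 0.3875
  C_33 = (0.95)(0.70) − (-0.25)(-0.05) = 0.6525
det(I−A) = Σ_j (I−A)_1j·C_1j = (0.95)(0.7000) + (-0.25)(0.1300) + (-0.15)(0.1400) = 0.6115
adj(I−A) = Cᵀ =
  [ 0.7000   0.2500   0.2050]
  [ 0.1300   0.9200   0.3875]
  [ 0.1400   0.0500   0.6525]
(I − A)⁻¹ = adj(I−A) / det(I−A) ≈
  [   1.1447     0.4088     0.3352]
  [   0.2126     1.5045     0.6337]
  [   0.2289     0.0818     1.0670]
Δx = (I − A)⁻¹ Δd with Δd having -50 in the Sector 2 component and 0 elsewhere.
So Δx_2 = L_22 · (-50), where L_22 = adj(I−A)_22 / det(I−A) = 0.9200 / 0.6115.
Δx_2 = 0.9200 × (-50) / 0.6115 = -46.00 / 0.6115 ≈ -75.22.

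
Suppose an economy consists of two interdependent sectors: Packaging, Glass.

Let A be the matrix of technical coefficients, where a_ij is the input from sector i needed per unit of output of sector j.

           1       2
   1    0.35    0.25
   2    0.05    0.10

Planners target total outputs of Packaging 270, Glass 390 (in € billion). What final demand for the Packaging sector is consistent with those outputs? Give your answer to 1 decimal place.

I − A =
  [   0.65    -0.25]
  [  -0.05     0.90]
d = (I − A) x:
  d_1 = (+0.65)·270 + (-0.25)·390 = 78.0
  d_2 = (-0.05)·270 + (+0.90)·390 = 337.5

d_1 = 78.0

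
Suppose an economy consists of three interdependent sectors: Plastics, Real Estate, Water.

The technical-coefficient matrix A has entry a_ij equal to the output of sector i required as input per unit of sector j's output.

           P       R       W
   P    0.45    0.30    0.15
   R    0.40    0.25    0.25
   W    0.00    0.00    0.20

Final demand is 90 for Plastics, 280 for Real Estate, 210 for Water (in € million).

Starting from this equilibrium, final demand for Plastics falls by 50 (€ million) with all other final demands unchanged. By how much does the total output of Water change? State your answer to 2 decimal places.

Δx_W = 0.00

I − A =
  [   0.55    -0.30    -0.15]
  [  -0.40     0.75    -0.25]
  [   0.00     0.00     0.80]
Cofactors of I−A, C_ij = (−1)^(i+j)·(minor ij) (rows/columns in the sector order above):
  C_11 = (0.75)(0.80) − (-0.25)(0.00) = 0.6000
  C_12 = −[(-0.40)(0.80) − (-0.25)(0.00)] = 0.3200
  C_13 = (-0.40)(0.00) − (0.75)(0.00) = 0.0000
  C_21 = −[(-0.30)(0.80) − (-0.15)(0.00)] = 0.2400
  C_22 = (0.55)(0.80) − (-0.15)(0.00) = 0.4400
  C_23 = −[(0.55)(0.00) − (-0.30)(0.00)] = 0.0000
  C_31 = (-0.30)(-0.25) − (-0.15)(0.75) = 0.1875
  C_32 = −[(0.55)(-0.25) − (-0.15)(-0.40)] = 0.1975
  C_33 = (0.55)(0.75) − (-0.30)(-0.40) = 0.2925
det(I−A) = Σ_j (I−A)_1j·C_1j = (0.55)(0.6000) + (-0.30)(0.3200) + (-0.15)(0.0000) = 0.2340
adj(I−A) = Cᵀ =
  [ 0.6000   0.2400   0.1875]
  [ 0.3200   0.4400   0.1975]
  [ 0.0000   0.0000   0.2925]
(I − A)⁻¹ = adj(I−A) / det(I−A) ≈
  [   2.5641     1.0256     0.8013]
  [   1.3675     1.8803     0.8440]
  [   0.0000     0.0000     1.2500]
Δx = (I − A)⁻¹ Δd with Δd having -50 in the Plastics component and 0 elsewhere.
So Δx_W = L_WP · (-50), where L_WP = adj(I−A)_WP / det(I−A) = 0.0000 / 0.2340.
Δx_W = 0.0000 × (-50) / 0.2340 = 0.00 / 0.2340 = 0.00.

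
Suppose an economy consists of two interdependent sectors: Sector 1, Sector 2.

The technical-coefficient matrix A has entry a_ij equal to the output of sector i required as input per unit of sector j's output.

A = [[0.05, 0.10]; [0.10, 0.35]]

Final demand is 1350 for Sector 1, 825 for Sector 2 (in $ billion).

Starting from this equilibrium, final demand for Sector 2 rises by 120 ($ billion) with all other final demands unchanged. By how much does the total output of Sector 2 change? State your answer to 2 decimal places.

Δx_2 = 187.65

I − A =
  [   0.95    -0.10]
  [  -0.10     0.65]
det(I−A) = (0.95)(0.65) − (-0.10)(-0.10) = 0.6075
adj(I−A) = [[0.65, 0.10], [0.10, 0.95]]
(I − A)⁻¹ = adj(I−A) / det(I−A) ≈
  [   1.0700     0.1646]
  [   0.1646     1.5638]
Δx = (I − A)⁻¹ Δd with Δd having +120 in the Sector 2 component and 0 elsewhere.
So Δx_2 = L_22 · (+120), where L_22 = adj(I−A)_22 / det(I−A) = 0.95 / 0.6075.
Δx_2 = 0.95 × (+120) / 0.6075 = 114.00 / 0.6075 ≈ 187.65.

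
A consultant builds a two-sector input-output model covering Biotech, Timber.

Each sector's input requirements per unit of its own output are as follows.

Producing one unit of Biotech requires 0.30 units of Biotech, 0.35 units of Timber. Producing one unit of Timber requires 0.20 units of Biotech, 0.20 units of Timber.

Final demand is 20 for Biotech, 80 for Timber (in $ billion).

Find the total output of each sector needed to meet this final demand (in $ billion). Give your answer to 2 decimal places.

I − A =
  [   0.70    -0.20]
  [  -0.35     0.80]
det(I−A) = (0.70)(0.80) − (-0.20)(-0.35) = 0.4900
adj(I−A) = [[0.80, 0.20], [0.35, 0.70]]
(I − A)⁻¹ = adj(I−A) / det(I−A) ≈
  [   1.6327     0.4082]
  [   0.7143     1.4286]
x = (I − A)⁻¹ d = adj(I−A)·d / det(I−A), with det(I−A) = 0.4900:
  x_B = (0.80·20 + 0.20·80) / 0.4900 = 32.00 / 0.4900 ≈ 65.31
  x_T = (0.35·20 + 0.70·80) / 0.4900 = 63.00 / 0.4900 ≈ 128.57

x_B = 65.31, x_T = 128.57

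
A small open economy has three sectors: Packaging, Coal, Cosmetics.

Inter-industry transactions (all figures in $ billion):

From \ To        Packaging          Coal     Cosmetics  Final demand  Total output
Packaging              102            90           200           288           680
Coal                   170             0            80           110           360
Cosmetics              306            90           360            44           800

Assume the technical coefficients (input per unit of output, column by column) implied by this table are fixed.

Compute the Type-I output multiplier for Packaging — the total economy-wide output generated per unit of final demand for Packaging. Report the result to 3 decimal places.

Technical coefficients a_ij = z_ij / X_j:
  a_11 = 102/680 = 0.15, a_21 = 170/680 = 0.25, a_31 = 306/680 = 0.45
  a_12 = 90/360 = 0.25, a_22 = 0/360 = 0.00, a_32 = 90/360 = 0.25
  a_13 = 200/800 = 0.25, a_23 = 80/800 = 0.10, a_33 = 360/800 = 0.45
I − A =
  [   0.85    -0.25    -0.25]
  [  -0.25     1.00    -0.10]
  [  -0.45    -0.25     0.55]
Cofactors of I−A, C_ij = (−1)^(i+j)·(minor ij) (rows/columns in the sector order above):
  C_11 = (1.00)(0.55) − (-0.10)(-0.25) = 0.5250
  C_12 = −[(-0.25)(0.55) − (-0.10)(-0.45)] = 0.1825
  C_13 = (-0.25)(-0.25) − (1.00)(-0.45) = 0.5125
  C_21 = −[(-0.25)(0.55) − (-0.25)(-0.25)] = 0.2000
  C_22 = (0.85)(0.55) − (-0.25)(-0.45) = 0.3550
  C_23 = −[(0.85)(-0.25) − (-0.25)(-0.45)] = 0.3250
  C_31 = (-0.25)(-0.10) − (-0.25)(1.00) = 0.2750
  C_32 = −[(0.85)(-0.10) − (-0.25)(-0.25)] = 0.1475
  C_33 = (0.85)(1.00) − (-0.25)(-0.25) = 0.7875
det(I−A) = Σ_j (I−A)_1j·C_1j = (0.85)(0.5250) + (-0.25)(0.1825) + (-0.25)(0.5125) = 0.2725
adj(I−A) = Cᵀ =
  [ 0.5250   0.2000   0.2750]
  [ 0.1825   0.3550   0.1475]
  [ 0.5125   0.3250   0.7875]
(I − A)⁻¹ = adj(I−A) / det(I−A) ≈
  [   1.9266     0.7339     1.0092]
  [   0.6697     1.3028     0.5413]
  [   1.8807     1.1927     2.8899]
The output multiplier for sector j is the column-j sum of the Leontief inverse (I − A)⁻¹ = adj(I−A) / det(I−A).
Column 1 of adj(I−A): (0.5250, 0.1825, 0.5125); det(I−A) = 0.2725.
m_1 = (0.5250 + 0.1825 + 0.5125) / 0.2725 = 1.22 / 0.2725 ≈ 4.477.

m_1 = 4.477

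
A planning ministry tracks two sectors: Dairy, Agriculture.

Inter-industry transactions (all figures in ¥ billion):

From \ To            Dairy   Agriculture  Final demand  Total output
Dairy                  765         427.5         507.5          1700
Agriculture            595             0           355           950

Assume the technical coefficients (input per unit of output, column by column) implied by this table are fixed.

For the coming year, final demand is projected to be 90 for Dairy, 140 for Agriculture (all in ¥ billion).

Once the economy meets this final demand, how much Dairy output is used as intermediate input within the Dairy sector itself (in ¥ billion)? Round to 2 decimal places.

Technical coefficients a_ij = z_ij / X_j:
  a_DD = 765/1700 = 0.45, a_AD = 595/1700 = 0.35
  a_DA = 427.5/950 = 0.45, a_AA = 0/950 = 0.00
I − A =
  [   0.55    -0.45]
  [  -0.35     1.00]
det(I−A) = (0.55)(1.00) − (-0.45)(-0.35) = 0.3925
adj(I−A) = [[1.00, 0.45], [0.35, 0.55]]
(I − A)⁻¹ = adj(I−A) / det(I−A) ≈
  [   2.5478     1.1465]
  [   0.8917     1.4013]
First solve x = (I − A)⁻¹ d = adj(I−A)·d / det(I−A); in particular x_D = (1.00·90 + 0.45·140) / 0.3925 = 153.00 / 0.3925 ≈ 389.8089.
Intermediate flow from D to D: z_DD = a_DD · x_D = 0.45 × 153.00 / 0.3925 = 68.85 / 0.3925 ≈ 175.41.

z_DD = 175.41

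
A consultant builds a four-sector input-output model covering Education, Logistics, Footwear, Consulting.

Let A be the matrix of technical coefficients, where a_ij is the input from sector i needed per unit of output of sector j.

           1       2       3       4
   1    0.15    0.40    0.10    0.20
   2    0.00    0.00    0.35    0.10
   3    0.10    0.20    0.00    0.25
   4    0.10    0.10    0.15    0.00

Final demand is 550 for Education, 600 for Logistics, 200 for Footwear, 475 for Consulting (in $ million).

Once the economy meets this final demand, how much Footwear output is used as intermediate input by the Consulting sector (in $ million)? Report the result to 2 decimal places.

z_34 = 203.53

I − A =
  [   0.85    -0.40    -0.10    -0.20]
  [   0.00     1.00    -0.35    -0.10]
  [  -0.10    -0.20     1.00    -0.25]
  [  -0.10    -0.10    -0.15     1.00]
Compute the cofactors C_ij = (−1)^(i+j)·(3×3 minor ij) of I−A; the adjugate is their transpose:
adj(I−A) = Cᵀ =
  [ 0.870750   0.433500   0.282000   0.288000]
  [ 0.055250   0.782625   0.304250   0.165375]
  [ 0.126000   0.239250   0.817500   0.253500]
  [ 0.111500   0.157500   0.181250   0.766500]
det(I−A) = Σ_j (I−A)_1j·C_1j = (0.85)(0.870750) + (-0.40)(0.055250) + (-0.10)(0.126000) + (-0.20)(0.111500) = 0.6831375
(I − A)⁻¹ = adj(I−A) / det(I−A) ≈
  [   1.2746     0.6346     0.4128     0.4216]
  [   0.0809     1.1456     0.4454     0.2421]
  [   0.1844     0.3502     1.1967     0.3711]
  [   0.1632     0.2306     0.2653     1.1220]
First solve x = (I − A)⁻¹ d = adj(I−A)·d / det(I−A); in particular x_4 = (0.111500·550 + 0.157500·600 + 0.181250·200 + 0.766500·475) / 0.6831375 = 556.1625 / 0.6831375 ≈ 814.1297.
Intermediate flow from 3 to 4: z_34 = a_34 · x_4 = 0.25 × 556.1625 / 0.6831375 = 139.040625 / 0.6831375 ≈ 203.53.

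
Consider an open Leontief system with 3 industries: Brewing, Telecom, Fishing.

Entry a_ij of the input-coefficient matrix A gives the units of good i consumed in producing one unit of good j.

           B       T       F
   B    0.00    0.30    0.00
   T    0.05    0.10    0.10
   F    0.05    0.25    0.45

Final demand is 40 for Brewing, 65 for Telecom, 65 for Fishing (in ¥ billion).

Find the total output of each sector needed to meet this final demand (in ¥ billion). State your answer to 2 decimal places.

x_B = 68.39, x_T = 94.62, x_F = 167.41

I − A =
  [   1.00    -0.30     0.00]
  [  -0.05     0.90    -0.10]
  [  -0.05    -0.25     0.55]
Cofactors of I−A, C_ij = (−1)^(i+j)·(minor ij) (rows/columns in the sector order above):
  C_11 = (0.90)(0.55) − (-0.10)(-0.25) = 0.4700
  C_12 = −[(-0.05)(0.55) − (-0.10)(-0.05)] = 0.0325
  C_13 = (-0.05)(-0.25) − (0.90)(-0.05) = 0.0575
  C_21 = −[(-0.30)(0.55) − (0.00)(-0.25)] = 0.1650
  C_22 = (1.00)(0.55) − (0.00)(-0.05) = 0.5500
  C_23 = −[(1.00)(-0.25) − (-0.30)(-0.05)] = 0.2650
  C_31 = (-0.30)(-0.10) − (0.00)(0.90) = 0.0300
  C_32 = −[(1.00)(-0.10) − (0.00)(-0.05)] = 0.1000
  C_33 = (1.00)(0.90) − (-0.30)(-0.05) = 0.8850
det(I−A) = Σ_j (I−A)_1j·C_1j = (1.00)(0.4700) + (-0.30)(0.0325) + (0.00)(0.0575) = 0.46025
adj(I−A) = Cᵀ =
  [ 0.4700   0.1650   0.0300]
  [ 0.0325   0.5500   0.1000]
  [ 0.0575   0.2650   0.8850]
(I − A)⁻¹ = adj(I−A) / det(I−A) ≈
  [   1.0212     0.3585     0.0652]
  [   0.0706     1.1950     0.2173]
  [   0.1249     0.5758     1.9229]
x = (I − A)⁻¹ d = adj(I−A)·d / det(I−A), with det(I−A) = 0.46025:
  x_B = (0.4700·40 + 0.1650·65 + 0.0300·65) / 0.46025 = 31.475 / 0.46025 ≈ 68.39
  x_T = (0.0325·40 + 0.5500·65 + 0.1000·65) / 0.46025 = 43.55 / 0.46025 ≈ 94.62
  x_F = (0.0575·40 + 0.2650·65 + 0.8850·65) / 0.46025 = 77.05 / 0.46025 ≈ 167.41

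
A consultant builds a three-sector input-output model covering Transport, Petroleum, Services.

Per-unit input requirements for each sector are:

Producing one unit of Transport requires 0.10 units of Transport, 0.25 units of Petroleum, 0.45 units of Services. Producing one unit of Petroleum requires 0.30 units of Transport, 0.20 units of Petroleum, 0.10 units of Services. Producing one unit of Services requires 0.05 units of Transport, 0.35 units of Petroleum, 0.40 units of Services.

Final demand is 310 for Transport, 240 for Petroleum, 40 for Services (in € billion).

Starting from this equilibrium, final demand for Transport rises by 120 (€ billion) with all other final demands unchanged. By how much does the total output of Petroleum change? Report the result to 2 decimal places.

I − A =
  [   0.90    -0.30    -0.05]
  [  -0.25     0.80    -0.35]
  [  -0.45    -0.10     0.60]
Cofactors of I−A, C_ij = (−1)^(i+j)·(minor ij) (rows/columns in the sector order above):
  C_11 = (0.80)(0.60) − (-0.35)(-0.10) = 0.4450
  C_12 = −[(-0.25)(0.60) − (-0.35)(-0.45)] = 0.3075
  C_13 = (-0.25)(-0.10) − (0.80)(-0.45) = 0.3850
  C_21 = −[(-0.30)(0.60) − (-0.05)(-0.10)] = 0.1850
  C_22 = (0.90)(0.60) − (-0.05)(-0.45) = 0.5175
  C_23 = −[(0.90)(-0.10) − (-0.30)(-0.45)] = 0.2250
  C_31 = (-0.30)(-0.35) − (-0.05)(0.80) = 0.1450
  C_32 = −[(0.90)(-0.35) − (-0.05)(-0.25)] = 0.3275
  C_33 = (0.90)(0.80) − (-0.30)(-0.25) = 0.6450
det(I−A) = Σ_j (I−A)_1j·C_1j = (0.90)(0.4450) + (-0.30)(0.3075) + (-0.05)(0.3850) = 0.2890
adj(I−A) = Cᵀ =
  [ 0.4450   0.1850   0.1450]
  [ 0.3075   0.5175   0.3275]
  [ 0.3850   0.2250   0.6450]
(I − A)⁻¹ = adj(I−A) / det(I−A) ≈
  [   1.5398     0.6401     0.5017]
  [   1.0640     1.7907     1.1332]
  [   1.3322     0.7785     2.2318]
Δx = (I − A)⁻¹ Δd with Δd having +120 in the Transport component and 0 elsewhere.
So Δx_P = L_PT · (+120), where L_PT = adj(I−A)_PT / det(I−A) = 0.3075 / 0.2890.
Δx_P = 0.3075 × (+120) / 0.2890 = 36.90 / 0.2890 ≈ 127.68.

Δx_P = 127.68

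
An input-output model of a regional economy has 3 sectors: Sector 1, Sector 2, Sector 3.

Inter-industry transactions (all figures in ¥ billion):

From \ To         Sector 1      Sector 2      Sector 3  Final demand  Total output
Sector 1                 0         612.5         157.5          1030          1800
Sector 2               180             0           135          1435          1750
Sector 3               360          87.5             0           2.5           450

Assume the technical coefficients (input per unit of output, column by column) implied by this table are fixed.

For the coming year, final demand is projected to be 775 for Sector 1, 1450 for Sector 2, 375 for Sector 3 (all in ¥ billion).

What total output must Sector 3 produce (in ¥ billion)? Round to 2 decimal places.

x_3 = 810.44

Technical coefficients a_ij = z_ij / X_j:
  a_11 = 0/1800 = 0.00, a_21 = 180/1800 = 0.10, a_31 = 360/1800 = 0.20
  a_12 = 612.5/1750 = 0.35, a_22 = 0/1750 = 0.00, a_32 = 87.5/1750 = 0.05
  a_13 = 157.5/450 = 0.35, a_23 = 135/450 = 0.30, a_33 = 0/450 = 0.00
I − A =
  [   1.00    -0.35    -0.35]
  [  -0.10     1.00    -0.30]
  [  -0.20    -0.05     1.00]
Cofactors of I−A, C_ij = (−1)^(i+j)·(minor ij) (rows/columns in the sector order above):
  C_11 = (1.00)(1.00) − (-0.30)(-0.05) = 0.9850
  C_12 = −[(-0.10)(1.00) − (-0.30)(-0.20)] = 0.1600
  C_13 = (-0.10)(-0.05) − (1.00)(-0.20) = 0.2050
  C_21 = −[(-0.35)(1.00) − (-0.35)(-0.05)] = 0.3675
  C_22 = (1.00)(1.00) − (-0.35)(-0.20) = 0.9300
  C_23 = −[(1.00)(-0.05) − (-0.35)(-0.20)] = 0.1200
  C_31 = (-0.35)(-0.30) − (-0.35)(1.00) = 0.4550
  C_32 = −[(1.00)(-0.30) − (-0.35)(-0.10)] = 0.3350
  C_33 = (1.00)(1.00) − (-0.35)(-0.10) = 0.9650
det(I−A) = Σ_j (I−A)_1j·C_1j = (1.00)(0.9850) + (-0.35)(0.1600) + (-0.35)(0.2050) = 0.85725
adj(I−A) = Cᵀ =
  [ 0.9850   0.3675   0.4550]
  [ 0.1600   0.9300   0.3350]
  [ 0.2050   0.1200   0.9650]
(I − A)⁻¹ = adj(I−A) / det(I−A) ≈
  [   1.1490     0.4287     0.5308]
  [   0.1866     1.0849     0.3908]
  [   0.2391     0.1400     1.1257]
x = (I − A)⁻¹ d = adj(I−A)·d / det(I−A), with det(I−A) = 0.85725:
  x_1 = (0.9850·775 + 0.3675·1450 + 0.4550·375) / 0.85725 = 1466.875 / 0.85725 ≈ 1711.14
  x_2 = (0.1600·775 + 0.9300·1450 + 0.3350·375) / 0.85725 = 1598.125 / 0.85725 ≈ 1864.25
  x_3 = (0.2050·775 + 0.1200·1450 + 0.9650·375) / 0.85725 = 694.75 / 0.85725 ≈ 810.44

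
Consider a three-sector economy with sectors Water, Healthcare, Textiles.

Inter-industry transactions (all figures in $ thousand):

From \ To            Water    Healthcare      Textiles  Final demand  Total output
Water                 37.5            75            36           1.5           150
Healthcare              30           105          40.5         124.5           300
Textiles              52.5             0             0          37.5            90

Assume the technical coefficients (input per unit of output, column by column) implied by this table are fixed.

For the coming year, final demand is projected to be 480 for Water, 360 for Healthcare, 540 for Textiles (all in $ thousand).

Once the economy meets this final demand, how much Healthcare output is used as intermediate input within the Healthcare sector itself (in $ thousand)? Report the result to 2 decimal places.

z_HH = 702.74

Technical coefficients a_ij = z_ij / X_j:
  a_WW = 37.5/150 = 0.25, a_HW = 30/150 = 0.20, a_TW = 52.5/150 = 0.35
  a_WH = 75/300 = 0.25, a_HH = 105/300 = 0.35, a_TH = 0/300 = 0.00
  a_WT = 36/90 = 0.40, a_HT = 40.5/90 = 0.45, a_TT = 0/90 = 0.00
I − A =
  [   0.75    -0.25    -0.40]
  [  -0.20     0.65    -0.45]
  [  -0.35     0.00     1.00]
Cofactors of I−A, C_ij = (−1)^(i+j)·(minor ij) (rows/columns in the sector order above):
  C_11 = (0.65)(1.00) − (-0.45)(0.00) = 0.6500
  C_12 = −[(-0.20)(1.00) − (-0.45)(-0.35)] = 0.3575
  C_13 = (-0.20)(0.00) − (0.65)(-0.35) = 0.2275
  C_21 = −[(-0.25)(1.00) − (-0.40)(0.00)] = 0.2500
  C_22 = (0.75)(1.00) − (-0.40)(-0.35) = 0.6100
  C_23 = −[(0.75)(0.00) − (-0.25)(-0.35)] = 0.0875
  C_31 = (-0.25)(-0.45) − (-0.40)(0.65) = 0.3725
  C_32 = −[(0.75)(-0.45) − (-0.40)(-0.20)] = 0.4175
  C_33 = (0.75)(0.65) − (-0.25)(-0.20) = 0.4375
det(I−A) = Σ_j (I−A)_1j·C_1j = (0.75)(0.6500) + (-0.25)(0.3575) + (-0.40)(0.2275) = 0.307125
adj(I−A) = Cᵀ =
  [ 0.6500   0.2500   0.3725]
  [ 0.3575   0.6100   0.4175]
  [ 0.2275   0.0875   0.4375]
(I − A)⁻¹ = adj(I−A) / det(I−A) ≈
  [   2.1164     0.8140     1.2129]
  [   1.1640     1.9862     1.3594]
  [   0.7407     0.2849     1.4245]
First solve x = (I − A)⁻¹ d = adj(I−A)·d / det(I−A); in particular x_H = (0.3575·480 + 0.6100·360 + 0.4175·540) / 0.307125 = 616.65 / 0.307125 ≈ 2007.8144.
Intermediate flow from H to H: z_HH = a_HH · x_H = 0.35 × 616.65 / 0.307125 = 215.8275 / 0.307125 ≈ 702.74.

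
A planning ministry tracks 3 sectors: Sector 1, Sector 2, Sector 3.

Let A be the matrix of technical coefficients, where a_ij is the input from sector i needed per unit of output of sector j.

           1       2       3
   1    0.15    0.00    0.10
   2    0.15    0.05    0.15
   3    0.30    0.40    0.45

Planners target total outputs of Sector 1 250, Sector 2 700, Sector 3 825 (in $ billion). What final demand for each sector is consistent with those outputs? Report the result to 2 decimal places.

d_1 = 130.00, d_2 = 503.75, d_3 = 98.75

I − A =
  [   0.85     0.00    -0.10]
  [  -0.15     0.95    -0.15]
  [  -0.30    -0.40     0.55]
d = (I − A) x:
  d_1 = (+0.85)·250 + (+0.00)·700 + (-0.10)·825 = 130.00
  d_2 = (-0.15)·250 + (+0.95)·700 + (-0.15)·825 = 503.75
  d_3 = (-0.30)·250 + (-0.40)·700 + (+0.55)·825 = 98.75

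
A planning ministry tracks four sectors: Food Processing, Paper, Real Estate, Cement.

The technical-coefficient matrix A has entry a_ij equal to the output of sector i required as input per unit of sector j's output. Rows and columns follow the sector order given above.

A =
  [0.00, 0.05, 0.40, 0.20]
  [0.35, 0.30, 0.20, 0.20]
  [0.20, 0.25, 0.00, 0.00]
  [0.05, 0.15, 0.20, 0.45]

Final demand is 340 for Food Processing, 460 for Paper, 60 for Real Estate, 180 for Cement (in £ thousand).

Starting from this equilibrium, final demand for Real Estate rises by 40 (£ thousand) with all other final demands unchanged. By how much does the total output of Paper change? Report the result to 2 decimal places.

I − A =
  [   1.00    -0.05    -0.40    -0.20]
  [  -0.35     0.70    -0.20    -0.20]
  [  -0.20    -0.25     1.00     0.00]
  [  -0.05    -0.15    -0.20     0.55]
Compute the cofactors C_ij = (−1)^(i+j)·(3×3 minor ij) of I−A; the adjugate is their transpose:
adj(I−A) = Cᵀ =
  [ 0.317500   0.122500   0.183500   0.160000]
  [ 0.232500   0.488000   0.243000   0.262000]
  [ 0.121625   0.146500   0.327375   0.097500]
  [ 0.136500   0.197500   0.202000   0.539500]
det(I−A) = Σ_j (I−A)_1j·C_1j = (1.00)(0.317500) + (-0.05)(0.232500) + (-0.40)(0.121625) + (-0.20)(0.136500) = 0.229925
(I − A)⁻¹ = adj(I−A) / det(I−A) ≈
  [   1.3809     0.5328     0.7981     0.6959]
  [   1.0112     2.1224     1.0569     1.1395]
  [   0.5290     0.6372     1.4238     0.4241]
  [   0.5937     0.8590     0.8785     2.3464]
Δx = (I − A)⁻¹ Δd with Δd having +40 in the Real Estate component and 0 elsewhere.
So Δx_P = L_PR · (+40), where L_PR = adj(I−A)_PR / det(I−A) = 0.243000 / 0.229925.
Δx_P = 0.243000 × (+40) / 0.229925 = 9.72 / 0.229925 ≈ 42.27.

Δx_P = 42.27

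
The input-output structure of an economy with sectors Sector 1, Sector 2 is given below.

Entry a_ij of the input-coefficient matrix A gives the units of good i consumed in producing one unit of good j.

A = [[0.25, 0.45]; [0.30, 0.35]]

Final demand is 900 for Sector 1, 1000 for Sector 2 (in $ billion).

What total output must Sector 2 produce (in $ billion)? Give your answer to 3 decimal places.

I − A =
  [   0.75    -0.45]
  [  -0.30     0.65]
det(I−A) = (0.75)(0.65) − (-0.45)(-0.30) = 0.3525
adj(I−A) = [[0.65, 0.45], [0.30, 0.75]]
(I − A)⁻¹ = adj(I−A) / det(I−A) ≈
  [   1.8440     1.2766]
  [   0.8511     2.1277]
x = (I − A)⁻¹ d = adj(I−A)·d / det(I−A), with det(I−A) = 0.3525:
  x_1 = (0.65·900 + 0.45·1000) / 0.3525 = 1035.00 / 0.3525 ≈ 2936.170
  x_2 = (0.30·900 + 0.75·1000) / 0.3525 = 1020.00 / 0.3525 ≈ 2893.617

x_2 = 2893.617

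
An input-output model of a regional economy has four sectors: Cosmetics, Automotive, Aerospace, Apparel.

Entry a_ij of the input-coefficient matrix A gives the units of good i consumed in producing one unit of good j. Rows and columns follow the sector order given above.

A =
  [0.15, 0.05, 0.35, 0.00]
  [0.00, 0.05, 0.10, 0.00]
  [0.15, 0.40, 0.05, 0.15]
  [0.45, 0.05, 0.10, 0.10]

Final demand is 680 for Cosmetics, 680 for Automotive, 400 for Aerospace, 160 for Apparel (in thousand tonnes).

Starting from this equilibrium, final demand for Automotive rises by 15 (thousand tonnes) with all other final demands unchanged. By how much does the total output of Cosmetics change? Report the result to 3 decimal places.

I − A =
  [   0.85    -0.05    -0.35     0.00]
  [   0.00     0.95    -0.10     0.00]
  [  -0.15    -0.40     0.95    -0.15]
  [  -0.45    -0.05    -0.10     0.90]
Compute the cofactors C_ij = (−1)^(i+j)·(3×3 minor ij) of I−A; the adjugate is their transpose:
adj(I−A) = Cᵀ =
  [ 0.761250   0.170625   0.303750   0.050625]
  [ 0.020250   0.643125   0.076500   0.012750]
  [ 0.192375   0.322500   0.726750   0.121125]
  [ 0.403125   0.156875   0.236875   0.682500]
det(I−A) = Σ_j (I−A)_1j·C_1j = (0.85)(0.761250) + (-0.05)(0.020250) + (-0.35)(0.192375) + (0.00)(0.403125) = 0.57871875
(I − A)⁻¹ = adj(I−A) / det(I−A) ≈
  [   1.3154     0.2948     0.5249     0.0875]
  [   0.0350     1.1113     0.1322     0.0220]
  [   0.3324     0.5573     1.2558     0.2093]
  [   0.6966     0.2711     0.4093     1.1793]
Δx = (I − A)⁻¹ Δd with Δd having +15 in the Automotive component and 0 elsewhere.
So Δx_1 = L_12 · (+15), where L_12 = adj(I−A)_12 / det(I−A) = 0.170625 / 0.57871875.
Δx_1 = 0.170625 × (+15) / 0.57871875 = 2.559375 / 0.57871875 ≈ 4.422.

Δx_1 = 4.422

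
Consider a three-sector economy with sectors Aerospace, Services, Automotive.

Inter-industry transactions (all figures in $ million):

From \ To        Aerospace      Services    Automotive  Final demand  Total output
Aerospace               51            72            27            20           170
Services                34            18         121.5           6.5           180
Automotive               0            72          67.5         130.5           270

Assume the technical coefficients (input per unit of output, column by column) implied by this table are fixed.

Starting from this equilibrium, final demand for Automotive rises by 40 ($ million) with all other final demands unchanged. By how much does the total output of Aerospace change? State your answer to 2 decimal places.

Δx_1 = 38.78

Technical coefficients a_ij = z_ij / X_j:
  a_11 = 51/170 = 0.30, a_21 = 34/170 = 0.20, a_31 = 0/170 = 0.00
  a_12 = 72/180 = 0.40, a_22 = 18/180 = 0.10, a_32 = 72/180 = 0.40
  a_13 = 27/270 = 0.10, a_23 = 121.5/270 = 0.45, a_33 = 67.5/270 = 0.25
I − A =
  [   0.70    -0.40    -0.10]
  [  -0.20     0.90    -0.45]
  [   0.00    -0.40     0.75]
Cofactors of I−A, C_ij = (−1)^(i+j)·(minor ij) (rows/columns in the sector order above):
  C_11 = (0.90)(0.75) − (-0.45)(-0.40) = 0.4950
  C_12 = −[(-0.20)(0.75) − (-0.45)(0.00)] = 0.1500
  C_13 = (-0.20)(-0.40) − (0.90)(0.00) = 0.0800
  C_21 = −[(-0.40)(0.75) − (-0.10)(-0.40)] = 0.3400
  C_22 = (0.70)(0.75) − (-0.10)(0.00) = 0.5250
  C_23 = −[(0.70)(-0.40) − (-0.40)(0.00)] = 0.2800
  C_31 = (-0.40)(-0.45) − (-0.10)(0.90) = 0.2700
  C_32 = −[(0.70)(-0.45) − (-0.10)(-0.20)] = 0.3350
  C_33 = (0.70)(0.90) − (-0.40)(-0.20) = 0.5500
det(I−A) = Σ_j (I−A)_1j·C_1j = (0.70)(0.4950) + (-0.40)(0.1500) + (-0.10)(0.0800) = 0.2785
adj(I−A) = Cᵀ =
  [ 0.4950   0.3400   0.2700]
  [ 0.1500   0.5250   0.3350]
  [ 0.0800   0.2800   0.5500]
(I − A)⁻¹ = adj(I−A) / det(I−A) ≈
  [   1.7774     1.2208     0.9695]
  [   0.5386     1.8851     1.2029]
  [   0.2873     1.0054     1.9749]
Δx = (I − A)⁻¹ Δd with Δd having +40 in the Automotive component and 0 elsewhere.
So Δx_1 = L_13 · (+40), where L_13 = adj(I−A)_13 / det(I−A) = 0.2700 / 0.2785.
Δx_1 = 0.2700 × (+40) / 0.2785 = 10.80 / 0.2785 ≈ 38.78.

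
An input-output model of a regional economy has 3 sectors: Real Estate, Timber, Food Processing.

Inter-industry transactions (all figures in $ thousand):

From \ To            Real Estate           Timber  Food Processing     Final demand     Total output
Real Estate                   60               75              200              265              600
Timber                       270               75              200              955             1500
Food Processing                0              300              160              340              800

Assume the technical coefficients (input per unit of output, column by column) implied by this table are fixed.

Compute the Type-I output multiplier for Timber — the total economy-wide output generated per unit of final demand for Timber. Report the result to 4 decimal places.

m_T = 1.6541

Technical coefficients a_ij = z_ij / X_j:
  a_RR = 60/600 = 0.10, a_TR = 270/600 = 0.45, a_FR = 0/600 = 0.00
  a_RT = 75/1500 = 0.05, a_TT = 75/1500 = 0.05, a_FT = 300/1500 = 0.20
  a_RF = 200/800 = 0.25, a_TF = 200/800 = 0.25, a_FF = 160/800 = 0.20
I − A =
  [   0.90    -0.05    -0.25]
  [  -0.45     0.95    -0.25]
  [   0.00    -0.20     0.80]
Cofactors of I−A, C_ij = (−1)^(i+j)·(minor ij) (rows/columns in the sector order above):
  C_11 = (0.95)(0.80) − (-0.25)(-0.20) = 0.7100
  C_12 = −[(-0.45)(0.80) − (-0.25)(0.00)] = 0.3600
  C_13 = (-0.45)(-0.20) − (0.95)(0.00) = 0.0900
  C_21 = −[(-0.05)(0.80) − (-0.25)(-0.20)] = 0.0900
  C_22 = (0.90)(0.80) − (-0.25)(0.00) = 0.7200
  C_23 = −[(0.90)(-0.20) − (-0.05)(0.00)] = 0.1800
  C_31 = (-0.05)(-0.25) − (-0.25)(0.95) = 0.2500
  C_32 = −[(0.90)(-0.25) − (-0.25)(-0.45)] = 0.3375
  C_33 = (0.90)(0.95) − (-0.05)(-0.45) = 0.8325
det(I−A) = Σ_j (I−A)_1j·C_1j = (0.90)(0.7100) + (-0.05)(0.3600) + (-0.25)(0.0900) = 0.5985
adj(I−A) = Cᵀ =
  [ 0.7100   0.0900   0.2500]
  [ 0.3600   0.7200   0.3375]
  [ 0.0900   0.1800   0.8325]
(I − A)⁻¹ = adj(I−A) / det(I−A) ≈
  [   1.18630     0.15038     0.41771]
  [   0.60150     1.20301     0.56391]
  [   0.15038     0.30075     1.39098]
The output multiplier for sector j is the column-j sum of the Leontief inverse (I − A)⁻¹ = adj(I−A) / det(I−A).
Column T of adj(I−A): (0.0900, 0.7200, 0.1800); det(I−A) = 0.5985.
m_T = (0.0900 + 0.7200 + 0.1800) / 0.5985 = 0.99 / 0.5985 ≈ 1.6541.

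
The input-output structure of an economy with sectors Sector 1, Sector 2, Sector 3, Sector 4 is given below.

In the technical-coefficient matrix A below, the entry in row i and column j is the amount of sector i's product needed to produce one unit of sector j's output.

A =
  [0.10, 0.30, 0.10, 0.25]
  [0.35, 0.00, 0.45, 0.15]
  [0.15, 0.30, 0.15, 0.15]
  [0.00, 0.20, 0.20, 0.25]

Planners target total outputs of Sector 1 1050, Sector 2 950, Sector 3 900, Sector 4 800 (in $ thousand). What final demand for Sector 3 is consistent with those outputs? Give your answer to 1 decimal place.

I − A =
  [   0.90    -0.30    -0.10    -0.25]
  [  -0.35     1.00    -0.45    -0.15]
  [  -0.15    -0.30     0.85    -0.15]
  [   0.00    -0.20    -0.20     0.75]
d = (I − A) x:
  d_1 = (+0.90)·1050 + (-0.30)·950 + (-0.10)·900 + (-0.25)·800 = 370.0
  d_2 = (-0.35)·1050 + (+1.00)·950 + (-0.45)·900 + (-0.15)·800 = 57.5
  d_3 = (-0.15)·1050 + (-0.30)·950 + (+0.85)·900 + (-0.15)·800 = 202.5
  d_4 = (+0.00)·1050 + (-0.20)·950 + (-0.20)·900 + (+0.75)·800 = 230.0

d_3 = 202.5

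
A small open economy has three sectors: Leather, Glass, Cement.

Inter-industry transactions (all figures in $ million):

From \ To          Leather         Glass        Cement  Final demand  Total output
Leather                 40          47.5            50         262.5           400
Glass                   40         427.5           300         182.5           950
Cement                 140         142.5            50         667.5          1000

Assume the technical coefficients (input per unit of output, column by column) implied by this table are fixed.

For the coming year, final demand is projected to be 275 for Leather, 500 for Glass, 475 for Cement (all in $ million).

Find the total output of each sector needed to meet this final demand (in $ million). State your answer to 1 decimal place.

x_1 = 437.3, x_2 = 1476.3, x_3 = 894.2

Technical coefficients a_ij = z_ij / X_j:
  a_11 = 40/400 = 0.10, a_21 = 40/400 = 0.10, a_31 = 140/400 = 0.35
  a_12 = 47.5/950 = 0.05, a_22 = 427.5/950 = 0.45, a_32 = 142.5/950 = 0.15
  a_13 = 50/1000 = 0.05, a_23 = 300/1000 = 0.30, a_33 = 50/1000 = 0.05
I − A =
  [   0.90    -0.05    -0.05]
  [  -0.10     0.55    -0.30]
  [  -0.35    -0.15     0.95]
Cofactors of I−A, C_ij = (−1)^(i+j)·(minor ij) (rows/columns in the sector order above):
  C_11 = (0.55)(0.95) − (-0.30)(-0.15) = 0.4775
  C_12 = −[(-0.10)(0.95) − (-0.30)(-0.35)] = 0.2000
  C_13 = (-0.10)(-0.15) − (0.55)(-0.35) = 0.2075
  C_21 = −[(-0.05)(0.95) − (-0.05)(-0.15)] = 0.0550
  C_22 = (0.90)(0.95) − (-0.05)(-0.35) = 0.8375
  C_23 = −[(0.90)(-0.15) − (-0.05)(-0.35)] = 0.1525
  C_31 = (-0.05)(-0.30) − (-0.05)(0.55) = 0.0425
  C_32 = −[(0.90)(-0.30) − (-0.05)(-0.10)] = 0.2750
  C_33 = (0.90)(0.55) − (-0.05)(-0.10) = 0.4900
det(I−A) = Σ_j (I−A)_1j·C_1j = (0.90)(0.4775) + (-0.05)(0.2000) + (-0.05)(0.2075) = 0.409375
adj(I−A) = Cᵀ =
  [ 0.4775   0.0550   0.0425]
  [ 0.2000   0.8375   0.2750]
  [ 0.2075   0.1525   0.4900]
(I − A)⁻¹ = adj(I−A) / det(I−A) ≈
  [   1.1664     0.1344     0.1038]
  [   0.4885     2.0458     0.6718]
  [   0.5069     0.3725     1.1969]
x = (I − A)⁻¹ d = adj(I−A)·d / det(I−A), with det(I−A) = 0.409375:
  x_1 = (0.4775·275 + 0.0550·500 + 0.0425·475) / 0.409375 = 179.00 / 0.409375 ≈ 437.3
  x_2 = (0.2000·275 + 0.8375·500 + 0.2750·475) / 0.409375 = 604.375 / 0.409375 ≈ 1476.3
  x_3 = (0.2075·275 + 0.1525·500 + 0.4900·475) / 0.409375 = 366.0625 / 0.409375 ≈ 894.2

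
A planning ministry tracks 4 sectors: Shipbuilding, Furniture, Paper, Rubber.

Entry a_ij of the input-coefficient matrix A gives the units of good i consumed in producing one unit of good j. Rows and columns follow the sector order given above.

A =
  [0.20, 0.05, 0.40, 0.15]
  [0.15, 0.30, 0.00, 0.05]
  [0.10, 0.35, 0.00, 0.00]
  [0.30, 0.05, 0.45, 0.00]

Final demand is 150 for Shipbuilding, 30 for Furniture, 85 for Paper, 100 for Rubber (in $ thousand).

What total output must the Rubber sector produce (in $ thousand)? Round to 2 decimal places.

I − A =
  [   0.80    -0.05    -0.40    -0.15]
  [  -0.15     0.70     0.00    -0.05]
  [  -0.10    -0.35     1.00     0.00]
  [  -0.30    -0.05    -0.45     1.00]
Compute the cofactors C_ij = (−1)^(i+j)·(3×3 minor ij) of I−A; the adjugate is their transpose:
adj(I−A) = Cᵀ =
  [ 0.689625   0.221125   0.327375   0.114500]
  [ 0.167250   0.708250   0.094125   0.060500]
  [ 0.127500   0.270000   0.517125   0.032625]
  [ 0.272625   0.223250   0.335625   0.503500]
det(I−A) = Σ_j (I−A)_1j·C_1j = (0.80)(0.689625) + (-0.05)(0.167250) + (-0.40)(0.127500) + (-0.15)(0.272625) = 0.45144375
(I − A)⁻¹ = adj(I−A) / det(I−A) ≈
  [   1.5276     0.4898     0.7252     0.2536]
  [   0.3705     1.5689     0.2085     0.1340]
  [   0.2824     0.5981     1.1455     0.0723]
  [   0.6039     0.4945     0.7434     1.1153]
x = (I − A)⁻¹ d = adj(I−A)·d / det(I−A), with det(I−A) = 0.45144375:
  x_1 = (0.689625·150 + 0.221125·30 + 0.327375·85 + 0.114500·100) / 0.45144375 = 149.354375 / 0.45144375 ≈ 330.84
  x_2 = (0.167250·150 + 0.708250·30 + 0.094125·85 + 0.060500·100) / 0.45144375 = 60.385625 / 0.45144375 ≈ 133.76
  x_3 = (0.127500·150 + 0.270000·30 + 0.517125·85 + 0.032625·100) / 0.45144375 = 74.443125 / 0.45144375 ≈ 164.90
  x_4 = (0.272625·150 + 0.223250·30 + 0.335625·85 + 0.503500·100) / 0.45144375 = 126.469375 / 0.45144375 ≈ 280.14

x_4 = 280.14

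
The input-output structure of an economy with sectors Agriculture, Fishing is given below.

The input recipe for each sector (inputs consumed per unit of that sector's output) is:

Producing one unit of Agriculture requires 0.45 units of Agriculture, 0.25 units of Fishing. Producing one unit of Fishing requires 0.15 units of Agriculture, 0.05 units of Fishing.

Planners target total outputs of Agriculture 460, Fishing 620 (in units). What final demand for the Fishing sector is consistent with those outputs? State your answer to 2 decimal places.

d_F = 474.00

I − A =
  [   0.55    -0.15]
  [  -0.25     0.95]
d = (I − A) x:
  d_A = (+0.55)·460 + (-0.15)·620 = 160.00
  d_F = (-0.25)·460 + (+0.95)·620 = 474.00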